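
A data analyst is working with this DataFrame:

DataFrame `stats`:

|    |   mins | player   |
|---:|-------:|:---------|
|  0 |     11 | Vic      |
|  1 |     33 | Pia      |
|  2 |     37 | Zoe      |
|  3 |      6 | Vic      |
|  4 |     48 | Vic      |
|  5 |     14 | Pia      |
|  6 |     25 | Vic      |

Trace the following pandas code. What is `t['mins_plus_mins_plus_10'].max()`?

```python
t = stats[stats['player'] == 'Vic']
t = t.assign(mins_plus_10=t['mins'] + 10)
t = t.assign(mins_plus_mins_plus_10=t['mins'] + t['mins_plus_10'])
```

filter rows where player == 'Vic':
   mins player
0    11    Vic
3     6    Vic
4    48    Vic
6    25    Vic
add column mins_plus_10 = t['mins'] + 10:
   mins player  mins_plus_10
0    11    Vic            21
3     6    Vic            16
4    48    Vic            58
6    25    Vic            35
add column mins_plus_mins_plus_10 = t['mins'] + t['mins_plus_10']:
   mins player  mins_plus_10  mins_plus_mins_plus_10
0    11    Vic            21                      32
3     6    Vic            16                      22
4    48    Vic            58                     106
6    25    Vic            35                      60
The max of column 'mins_plus_mins_plus_10' is 106.

106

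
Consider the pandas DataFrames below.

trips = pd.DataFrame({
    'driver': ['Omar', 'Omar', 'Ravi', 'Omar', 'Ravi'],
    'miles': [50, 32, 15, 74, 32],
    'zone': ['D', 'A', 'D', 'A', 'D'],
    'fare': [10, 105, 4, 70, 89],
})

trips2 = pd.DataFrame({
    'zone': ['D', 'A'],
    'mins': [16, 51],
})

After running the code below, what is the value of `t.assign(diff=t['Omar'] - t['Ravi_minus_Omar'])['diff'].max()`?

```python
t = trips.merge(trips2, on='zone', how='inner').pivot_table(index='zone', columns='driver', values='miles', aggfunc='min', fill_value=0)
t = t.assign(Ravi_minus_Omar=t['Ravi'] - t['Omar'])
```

85

merge on 'zone' (how='inner') → 5 rows:
  driver  miles zone  fare  mins
0   Omar     50    D    10    16
1   Omar     32    A   105    51
2   Ravi     15    D     4    16
3   Omar     74    A    70    51
4   Ravi     32    D    89    16
pivot: rows=zone, cols=driver, min(miles):
driver  Omar  Ravi
zone              
A         32     0
D         50    15
add column Ravi_minus_Omar = t['Ravi'] - t['Omar']:
driver  Omar  Ravi  Ravi_minus_Omar
zone                               
A         32     0              -32
D         50    15              -35
add column diff = t['Omar'] - t['Ravi_minus_Omar']:
driver  Omar  Ravi  Ravi_minus_Omar  diff
zone                                     
A         32     0              -32    64
D         50    15              -35    85
So max() = 85.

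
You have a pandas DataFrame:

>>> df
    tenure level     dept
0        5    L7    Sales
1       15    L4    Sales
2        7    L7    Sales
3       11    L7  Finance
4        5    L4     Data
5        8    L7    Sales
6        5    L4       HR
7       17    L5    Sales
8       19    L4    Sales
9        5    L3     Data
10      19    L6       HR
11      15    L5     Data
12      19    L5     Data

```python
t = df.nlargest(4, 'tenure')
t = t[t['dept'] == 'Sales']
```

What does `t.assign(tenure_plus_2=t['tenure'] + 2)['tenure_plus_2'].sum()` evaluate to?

take 4 rows with largest tenure:
    tenure level   dept
8       19    L4  Sales
10      19    L6     HR
12      19    L5   Data
7       17    L5  Sales
filter rows where dept == 'Sales':
   tenure level   dept
8      19    L4  Sales
7      17    L5  Sales
add column tenure_plus_2 = t['tenure'] + 2:
   tenure level   dept  tenure_plus_2
8      19    L4  Sales             21
7      17    L5  Sales             19

40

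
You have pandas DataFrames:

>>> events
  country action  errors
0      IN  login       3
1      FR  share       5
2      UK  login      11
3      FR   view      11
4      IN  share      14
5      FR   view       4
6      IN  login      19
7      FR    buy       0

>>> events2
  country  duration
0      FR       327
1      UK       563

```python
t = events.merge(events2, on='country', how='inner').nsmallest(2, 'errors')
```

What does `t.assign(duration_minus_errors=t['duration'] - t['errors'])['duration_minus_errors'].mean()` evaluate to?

325.0

merge on 'country' (how='inner') → 5 rows:
  country action  errors  duration
0      FR  share       5       327
1      UK  login      11       563
2      FR   view      11       327
3      FR   view       4       327
4      FR    buy       0       327
take 2 rows with smallest errors:
  country action  errors  duration
4      FR    buy       0       327
3      FR   view       4       327
add column duration_minus_errors = t['duration'] - t['errors']:
  country action  errors  duration  duration_minus_errors
4      FR    buy       0       327                    327
3      FR   view       4       327                    323
Then the mean of column 'duration_minus_errors': 325.0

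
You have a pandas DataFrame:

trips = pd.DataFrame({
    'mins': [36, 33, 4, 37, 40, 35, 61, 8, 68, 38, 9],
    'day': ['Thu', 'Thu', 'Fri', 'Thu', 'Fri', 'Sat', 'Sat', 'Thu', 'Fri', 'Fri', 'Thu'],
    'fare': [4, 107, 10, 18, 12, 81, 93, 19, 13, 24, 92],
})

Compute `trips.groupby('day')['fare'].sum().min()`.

59

group by day, sum of fare:
day
Fri     59
Sat    174
Thu    240
Name: fare, dtype: int64
So min() = 59.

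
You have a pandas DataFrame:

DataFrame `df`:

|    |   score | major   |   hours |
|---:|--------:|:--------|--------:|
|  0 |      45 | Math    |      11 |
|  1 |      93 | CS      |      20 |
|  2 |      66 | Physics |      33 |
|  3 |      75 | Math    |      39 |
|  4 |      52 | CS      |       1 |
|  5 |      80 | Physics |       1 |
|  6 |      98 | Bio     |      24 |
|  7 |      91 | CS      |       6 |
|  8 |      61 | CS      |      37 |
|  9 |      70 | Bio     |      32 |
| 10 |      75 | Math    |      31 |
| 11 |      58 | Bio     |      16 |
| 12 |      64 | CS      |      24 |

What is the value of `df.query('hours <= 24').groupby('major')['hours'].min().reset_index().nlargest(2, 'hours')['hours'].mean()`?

13.5

filter rows where hours <= 24:
    score    major  hours
0      45     Math     11
1      93       CS     20
4      52       CS      1
5      80  Physics      1
6      98      Bio     24
7      91       CS      6
11     58      Bio     16
12     64       CS     24
group by major, min of hours:
major
Bio        16
CS          1
Math       11
Physics     1
Name: hours, dtype: int64
reset_index():
     major  hours
0      Bio     16
1       CS      1
2     Math     11
3  Physics      1
take 2 rows with largest hours:
  major  hours
0   Bio     16
2  Math     11
So mean() = 13.5.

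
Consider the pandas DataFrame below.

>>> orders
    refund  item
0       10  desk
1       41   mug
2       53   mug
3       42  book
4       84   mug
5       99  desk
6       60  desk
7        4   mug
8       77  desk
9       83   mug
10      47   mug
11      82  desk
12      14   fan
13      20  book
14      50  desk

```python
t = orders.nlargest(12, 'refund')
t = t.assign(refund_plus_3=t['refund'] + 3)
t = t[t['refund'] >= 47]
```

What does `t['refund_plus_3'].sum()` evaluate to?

662

take 12 rows with largest refund:
    refund  item
5       99  desk
4       84   mug
9       83   mug
11      82  desk
8       77  desk
6       60  desk
2       53   mug
14      50  desk
10      47   mug
3       42  book
1       41   mug
13      20  book
add column refund_plus_3 = t['refund'] + 3:
    refund  item  refund_plus_3
5       99  desk            102
4       84   mug             87
9       83   mug             86
11      82  desk             85
8       77  desk             80
6       60  desk             63
2       53   mug             56
14      50  desk             53
10      47   mug             50
3       42  book             45
1       41   mug             44
13      20  book             23
filter rows where refund >= 47:
    refund  item  refund_plus_3
5       99  desk            102
4       84   mug             87
9       83   mug             86
11      82  desk             85
8       77  desk             80
6       60  desk             63
2       53   mug             56
14      50  desk             53
10      47   mug             50
Then the sum of column 'refund_plus_3': 662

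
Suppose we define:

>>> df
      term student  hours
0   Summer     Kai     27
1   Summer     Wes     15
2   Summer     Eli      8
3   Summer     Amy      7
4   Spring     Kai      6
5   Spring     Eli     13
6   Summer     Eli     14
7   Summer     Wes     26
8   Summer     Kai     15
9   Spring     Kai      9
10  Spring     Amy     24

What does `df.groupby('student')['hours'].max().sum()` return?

group by student, max of hours:
student
Amy    24
Eli    14
Kai    27
Wes    26
Name: hours, dtype: int64
Taking the sum of the resulting series gives 91.

91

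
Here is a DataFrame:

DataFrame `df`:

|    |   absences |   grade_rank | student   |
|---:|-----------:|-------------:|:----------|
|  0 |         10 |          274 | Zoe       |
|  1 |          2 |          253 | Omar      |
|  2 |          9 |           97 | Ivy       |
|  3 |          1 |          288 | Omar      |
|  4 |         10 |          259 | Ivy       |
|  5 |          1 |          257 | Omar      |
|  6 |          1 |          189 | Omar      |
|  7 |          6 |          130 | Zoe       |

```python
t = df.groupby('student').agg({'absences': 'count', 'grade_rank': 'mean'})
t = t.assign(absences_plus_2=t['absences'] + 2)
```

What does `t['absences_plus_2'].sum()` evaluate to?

group by student: count(absences), mean(grade_rank):
         absences  grade_rank
student                      
Ivy             2      178.00
Omar            4      246.75
Zoe             2      202.00
add column absences_plus_2 = t['absences'] + 2:
         absences  grade_rank  absences_plus_2
student                                       
Ivy             2      178.00                4
Omar            4      246.75                6
Zoe             2      202.00                4

14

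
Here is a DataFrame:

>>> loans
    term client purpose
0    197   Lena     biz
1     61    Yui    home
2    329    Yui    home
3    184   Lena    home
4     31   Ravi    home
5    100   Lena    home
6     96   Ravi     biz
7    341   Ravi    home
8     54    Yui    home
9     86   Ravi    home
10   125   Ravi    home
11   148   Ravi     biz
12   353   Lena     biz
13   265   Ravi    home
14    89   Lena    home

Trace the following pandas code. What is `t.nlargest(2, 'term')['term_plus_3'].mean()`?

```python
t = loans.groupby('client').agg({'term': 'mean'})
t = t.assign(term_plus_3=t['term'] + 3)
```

group by client, mean of term:
         term
client       
Lena    184.6
Ravi    156.0
Yui     148.0
add column term_plus_3 = t['term'] + 3:
         term  term_plus_3
client                    
Lena    184.6        187.6
Ravi    156.0        159.0
Yui     148.0        151.0
take 2 rows with largest term:
         term  term_plus_3
client                    
Lena    184.6        187.6
Ravi    156.0        159.0
The mean of column 'term_plus_3' is 173.3.

173.3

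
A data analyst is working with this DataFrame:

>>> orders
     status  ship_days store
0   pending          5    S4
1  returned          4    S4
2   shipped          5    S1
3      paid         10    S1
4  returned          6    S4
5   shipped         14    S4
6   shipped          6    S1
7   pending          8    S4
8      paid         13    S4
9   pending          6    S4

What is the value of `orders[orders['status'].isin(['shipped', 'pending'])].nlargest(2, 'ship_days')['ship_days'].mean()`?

11.0

filter rows where status in ['shipped', 'pending']:
    status  ship_days store
0  pending          5    S4
2  shipped          5    S1
5  shipped         14    S4
6  shipped          6    S1
7  pending          8    S4
9  pending          6    S4
take 2 rows with largest ship_days:
    status  ship_days store
5  shipped         14    S4
7  pending          8    S4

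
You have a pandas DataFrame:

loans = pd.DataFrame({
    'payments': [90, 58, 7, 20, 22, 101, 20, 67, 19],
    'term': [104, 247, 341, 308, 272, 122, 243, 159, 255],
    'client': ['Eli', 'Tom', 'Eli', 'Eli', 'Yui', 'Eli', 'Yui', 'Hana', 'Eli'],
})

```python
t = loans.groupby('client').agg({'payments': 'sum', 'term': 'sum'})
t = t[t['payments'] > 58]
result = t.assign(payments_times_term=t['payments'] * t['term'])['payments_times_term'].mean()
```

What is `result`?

139231.5

group by client: sum(payments), sum(term):
        payments  term
client                
Eli          237  1130
Hana          67   159
Tom           58   247
Yui           42   515
filter rows where payments > 58:
        payments  term
client                
Eli          237  1130
Hana          67   159
add column payments_times_term = t['payments'] * t['term']:
        payments  term  payments_times_term
client                                     
Eli          237  1130               267810
Hana          67   159                10653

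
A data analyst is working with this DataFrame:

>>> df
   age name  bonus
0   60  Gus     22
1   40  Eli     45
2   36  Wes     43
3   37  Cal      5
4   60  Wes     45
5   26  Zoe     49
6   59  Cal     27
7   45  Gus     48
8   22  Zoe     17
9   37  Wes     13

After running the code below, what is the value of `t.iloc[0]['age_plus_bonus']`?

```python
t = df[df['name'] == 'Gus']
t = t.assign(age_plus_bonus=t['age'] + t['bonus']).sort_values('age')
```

filter rows where name == 'Gus':
   age name  bonus
0   60  Gus     22
7   45  Gus     48
add column age_plus_bonus = t['age'] + t['bonus']:
   age name  bonus  age_plus_bonus
0   60  Gus     22              82
7   45  Gus     48              93
sort by age:
   age name  bonus  age_plus_bonus
7   45  Gus     48              93
0   60  Gus     22              82

93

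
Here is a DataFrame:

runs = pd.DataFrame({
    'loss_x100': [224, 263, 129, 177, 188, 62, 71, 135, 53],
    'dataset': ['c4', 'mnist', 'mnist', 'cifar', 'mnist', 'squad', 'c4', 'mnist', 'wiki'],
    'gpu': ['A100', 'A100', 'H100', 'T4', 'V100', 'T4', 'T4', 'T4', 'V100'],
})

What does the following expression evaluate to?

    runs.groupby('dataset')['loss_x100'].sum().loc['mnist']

group by dataset, sum of loss_x100:
dataset
c4       295
cifar    177
mnist    715
squad     62
wiki      53
Name: loss_x100, dtype: int64

715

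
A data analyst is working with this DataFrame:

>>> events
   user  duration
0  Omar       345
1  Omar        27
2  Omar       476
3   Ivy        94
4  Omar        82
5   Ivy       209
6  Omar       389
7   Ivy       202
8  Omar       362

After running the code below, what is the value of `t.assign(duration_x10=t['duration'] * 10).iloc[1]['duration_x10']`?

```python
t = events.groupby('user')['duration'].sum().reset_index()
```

group by user, sum of duration:
user
Ivy      505
Omar    1681
Name: duration, dtype: int64
reset_index():
   user  duration
0   Ivy       505
1  Omar      1681
add column duration_x10 = t['duration'] * 10:
   user  duration  duration_x10
0   Ivy       505          5050
1  Omar      1681         16810
Finally, value at position 1, column 'duration_x10' = 16810.

16810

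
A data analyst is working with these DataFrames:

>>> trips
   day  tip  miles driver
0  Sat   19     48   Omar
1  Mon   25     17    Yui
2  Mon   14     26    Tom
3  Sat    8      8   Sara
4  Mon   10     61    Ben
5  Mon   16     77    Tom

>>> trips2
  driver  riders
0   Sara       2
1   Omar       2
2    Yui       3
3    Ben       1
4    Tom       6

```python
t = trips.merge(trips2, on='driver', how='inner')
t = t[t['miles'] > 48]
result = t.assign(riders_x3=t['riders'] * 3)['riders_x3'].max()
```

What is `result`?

merge on 'driver' (how='inner') → 6 rows:
   day  tip  miles driver  riders
0  Sat   19     48   Omar       2
1  Mon   25     17    Yui       3
2  Mon   14     26    Tom       6
3  Sat    8      8   Sara       2
4  Mon   10     61    Ben       1
5  Mon   16     77    Tom       6
filter rows where miles > 48:
   day  tip  miles driver  riders
4  Mon   10     61    Ben       1
5  Mon   16     77    Tom       6
add column riders_x3 = t['riders'] * 3:
   day  tip  miles driver  riders  riders_x3
4  Mon   10     61    Ben       1          3
5  Mon   16     77    Tom       6         18
The max of column 'riders_x3' is 18.

18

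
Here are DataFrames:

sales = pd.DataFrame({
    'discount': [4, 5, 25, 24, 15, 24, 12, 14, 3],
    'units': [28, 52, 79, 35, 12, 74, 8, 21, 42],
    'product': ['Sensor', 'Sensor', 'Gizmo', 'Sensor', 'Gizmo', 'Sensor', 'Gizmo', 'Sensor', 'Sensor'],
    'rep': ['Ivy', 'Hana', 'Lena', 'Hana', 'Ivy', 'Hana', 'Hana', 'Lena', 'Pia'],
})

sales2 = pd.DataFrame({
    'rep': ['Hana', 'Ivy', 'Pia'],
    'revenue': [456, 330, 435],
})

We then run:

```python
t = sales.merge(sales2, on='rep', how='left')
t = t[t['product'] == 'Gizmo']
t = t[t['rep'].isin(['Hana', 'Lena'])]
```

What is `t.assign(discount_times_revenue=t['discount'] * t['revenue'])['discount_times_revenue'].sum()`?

merge on 'rep' (how='left') → 9 rows:
   discount  units product   rep  revenue
0         4     28  Sensor   Ivy    330.0
1         5     52  Sensor  Hana    456.0
2        25     79   Gizmo  Lena      NaN
3        24     35  Sensor  Hana    456.0
4        15     12   Gizmo   Ivy    330.0
5        24     74  Sensor  Hana    456.0
6        12      8   Gizmo  Hana    456.0
7        14     21  Sensor  Lena      NaN
8         3     42  Sensor   Pia    435.0
filter rows where product == 'Gizmo':
   discount  units product   rep  revenue
2        25     79   Gizmo  Lena      NaN
4        15     12   Gizmo   Ivy    330.0
6        12      8   Gizmo  Hana    456.0
filter rows where rep in ['Hana', 'Lena']:
   discount  units product   rep  revenue
2        25     79   Gizmo  Lena      NaN
6        12      8   Gizmo  Hana    456.0
add column discount_times_revenue = t['discount'] * t['revenue']:
   discount  units product   rep  revenue  discount_times_revenue
2        25     79   Gizmo  Lena      NaN                     NaN
6        12      8   Gizmo  Hana    456.0                  5472.0
Then the sum of column 'discount_times_revenue': 5472.0

5472.0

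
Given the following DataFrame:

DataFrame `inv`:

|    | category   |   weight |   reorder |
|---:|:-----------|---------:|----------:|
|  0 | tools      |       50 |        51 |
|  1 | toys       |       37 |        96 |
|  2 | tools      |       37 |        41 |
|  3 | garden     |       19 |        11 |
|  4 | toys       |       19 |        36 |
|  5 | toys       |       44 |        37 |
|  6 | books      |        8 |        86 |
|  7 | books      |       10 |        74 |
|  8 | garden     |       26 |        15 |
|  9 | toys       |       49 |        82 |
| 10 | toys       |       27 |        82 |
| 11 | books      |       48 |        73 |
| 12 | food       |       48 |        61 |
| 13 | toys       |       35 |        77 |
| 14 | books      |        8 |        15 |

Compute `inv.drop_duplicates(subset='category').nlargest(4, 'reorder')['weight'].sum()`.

143

drop duplicate category (keep=first):
   category  weight  reorder
0     tools      50       51
1      toys      37       96
3    garden      19       11
6     books       8       86
12     food      48       61
take 4 rows with largest reorder:
   category  weight  reorder
1      toys      37       96
6     books       8       86
12     food      48       61
0     tools      50       51
Taking the sum of column 'weight' gives 143.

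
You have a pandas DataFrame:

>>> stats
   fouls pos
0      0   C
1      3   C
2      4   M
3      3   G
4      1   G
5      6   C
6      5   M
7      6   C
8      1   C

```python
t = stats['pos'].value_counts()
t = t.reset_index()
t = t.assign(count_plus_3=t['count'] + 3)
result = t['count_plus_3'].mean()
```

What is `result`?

value_counts of pos:
pos
C    5
M    2
G    2
Name: count, dtype: int64
reset_index():
  pos  count
0   C      5
1   M      2
2   G      2
add column count_plus_3 = t['count'] + 3:
  pos  count  count_plus_3
0   C      5             8
1   M      2             5
2   G      2             5
mean of column 'count_plus_3' → 6.0

6.0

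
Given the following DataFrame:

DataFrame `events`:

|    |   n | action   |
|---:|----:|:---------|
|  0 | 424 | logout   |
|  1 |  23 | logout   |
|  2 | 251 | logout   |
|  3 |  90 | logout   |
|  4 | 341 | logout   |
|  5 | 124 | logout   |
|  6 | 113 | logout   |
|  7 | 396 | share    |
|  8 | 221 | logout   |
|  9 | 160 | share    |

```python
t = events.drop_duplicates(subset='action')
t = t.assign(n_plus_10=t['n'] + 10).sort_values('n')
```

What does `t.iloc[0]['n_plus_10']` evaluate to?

drop duplicate action (keep=first):
     n  action
0  424  logout
7  396   share
add column n_plus_10 = t['n'] + 10:
     n  action  n_plus_10
0  424  logout        434
7  396   share        406
sort by n:
     n  action  n_plus_10
7  396   share        406
0  424  logout        434
The value at position 0, column 'n_plus_10' is 406.

406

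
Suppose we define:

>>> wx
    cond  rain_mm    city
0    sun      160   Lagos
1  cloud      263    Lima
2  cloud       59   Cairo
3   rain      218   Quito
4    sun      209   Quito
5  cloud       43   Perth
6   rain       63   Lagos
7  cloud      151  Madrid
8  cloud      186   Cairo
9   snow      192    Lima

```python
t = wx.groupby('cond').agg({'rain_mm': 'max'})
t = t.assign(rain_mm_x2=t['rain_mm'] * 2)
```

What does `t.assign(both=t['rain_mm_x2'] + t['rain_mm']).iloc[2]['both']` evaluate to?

576

group by cond, max of rain_mm:
       rain_mm
cond          
cloud      263
rain       218
snow       192
sun        209
add column rain_mm_x2 = t['rain_mm'] * 2:
       rain_mm  rain_mm_x2
cond                      
cloud      263         526
rain       218         436
snow       192         384
sun        209         418
add column both = t['rain_mm_x2'] + t['rain_mm']:
       rain_mm  rain_mm_x2  both
cond                            
cloud      263         526   789
rain       218         436   654
snow       192         384   576
sun        209         418   627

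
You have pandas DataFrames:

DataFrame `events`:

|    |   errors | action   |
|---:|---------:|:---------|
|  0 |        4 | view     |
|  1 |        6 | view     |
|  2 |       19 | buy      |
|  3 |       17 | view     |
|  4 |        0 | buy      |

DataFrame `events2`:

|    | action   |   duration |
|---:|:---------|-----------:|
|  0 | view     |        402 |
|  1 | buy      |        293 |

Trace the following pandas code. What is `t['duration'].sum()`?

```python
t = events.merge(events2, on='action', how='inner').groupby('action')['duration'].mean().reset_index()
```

695.0

merge on 'action' (how='inner') → 5 rows:
   errors action  duration
0       4   view       402
1       6   view       402
2      19    buy       293
3      17   view       402
4       0    buy       293
group by action, mean of duration:
action
buy     293.0
view    402.0
Name: duration, dtype: float64
reset_index():
  action  duration
0    buy     293.0
1   view     402.0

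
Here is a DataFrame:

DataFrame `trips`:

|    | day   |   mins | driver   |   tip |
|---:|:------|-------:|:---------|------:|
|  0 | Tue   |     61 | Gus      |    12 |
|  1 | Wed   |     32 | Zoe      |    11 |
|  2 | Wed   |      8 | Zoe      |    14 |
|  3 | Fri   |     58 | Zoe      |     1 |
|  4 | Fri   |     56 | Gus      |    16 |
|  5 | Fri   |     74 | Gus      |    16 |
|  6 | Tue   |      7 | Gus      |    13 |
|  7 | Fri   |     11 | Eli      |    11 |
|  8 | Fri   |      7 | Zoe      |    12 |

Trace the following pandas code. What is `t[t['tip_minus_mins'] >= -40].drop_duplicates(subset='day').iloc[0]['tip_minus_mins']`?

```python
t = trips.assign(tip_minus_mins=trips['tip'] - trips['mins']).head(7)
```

add column tip_minus_mins = trips['tip'] - trips['mins']:
   day  mins driver  tip  tip_minus_mins
0  Tue    61    Gus   12             -49
1  Wed    32    Zoe   11             -21
2  Wed     8    Zoe   14               6
3  Fri    58    Zoe    1             -57
4  Fri    56    Gus   16             -40
5  Fri    74    Gus   16             -58
6  Tue     7    Gus   13               6
7  Fri    11    Eli   11               0
8  Fri     7    Zoe   12               5
take first 7 rows:
   day  mins driver  tip  tip_minus_mins
0  Tue    61    Gus   12             -49
1  Wed    32    Zoe   11             -21
2  Wed     8    Zoe   14               6
3  Fri    58    Zoe    1             -57
4  Fri    56    Gus   16             -40
5  Fri    74    Gus   16             -58
6  Tue     7    Gus   13               6
filter rows where tip_minus_mins >= -40:
   day  mins driver  tip  tip_minus_mins
1  Wed    32    Zoe   11             -21
2  Wed     8    Zoe   14               6
4  Fri    56    Gus   16             -40
6  Tue     7    Gus   13               6
drop duplicate day (keep=first):
   day  mins driver  tip  tip_minus_mins
1  Wed    32    Zoe   11             -21
4  Fri    56    Gus   16             -40
6  Tue     7    Gus   13               6
Reading off the value at position 0, column 'tip_minus_mins', we get -21.

-21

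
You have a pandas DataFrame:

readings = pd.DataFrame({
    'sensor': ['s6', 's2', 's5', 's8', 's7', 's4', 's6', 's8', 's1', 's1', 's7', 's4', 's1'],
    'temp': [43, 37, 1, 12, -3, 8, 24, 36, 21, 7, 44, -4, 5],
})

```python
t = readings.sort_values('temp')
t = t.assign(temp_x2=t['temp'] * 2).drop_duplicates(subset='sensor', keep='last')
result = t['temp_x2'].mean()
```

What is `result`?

54.2857142857

sort by temp:
   sensor  temp
11     s4    -4
4      s7    -3
2      s5     1
12     s1     5
9      s1     7
5      s4     8
3      s8    12
8      s1    21
6      s6    24
7      s8    36
1      s2    37
0      s6    43
10     s7    44
add column temp_x2 = t['temp'] * 2:
   sensor  temp  temp_x2
11     s4    -4       -8
4      s7    -3       -6
2      s5     1        2
12     s1     5       10
9      s1     7       14
5      s4     8       16
3      s8    12       24
8      s1    21       42
6      s6    24       48
7      s8    36       72
1      s2    37       74
0      s6    43       86
10     s7    44       88
drop duplicate sensor (keep=last):
   sensor  temp  temp_x2
2      s5     1        2
5      s4     8       16
8      s1    21       42
7      s8    36       72
1      s2    37       74
0      s6    43       86
10     s7    44       88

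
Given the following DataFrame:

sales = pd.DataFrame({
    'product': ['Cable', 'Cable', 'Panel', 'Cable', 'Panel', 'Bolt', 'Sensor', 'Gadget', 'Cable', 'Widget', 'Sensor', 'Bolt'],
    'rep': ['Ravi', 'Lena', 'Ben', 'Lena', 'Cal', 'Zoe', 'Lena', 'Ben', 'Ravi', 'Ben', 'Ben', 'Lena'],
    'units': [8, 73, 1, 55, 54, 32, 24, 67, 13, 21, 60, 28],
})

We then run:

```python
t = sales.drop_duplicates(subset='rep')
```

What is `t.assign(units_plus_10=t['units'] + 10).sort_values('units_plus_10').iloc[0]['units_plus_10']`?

drop duplicate rep (keep=first):
  product   rep  units
0   Cable  Ravi      8
1   Cable  Lena     73
2   Panel   Ben      1
4   Panel   Cal     54
5    Bolt   Zoe     32
add column units_plus_10 = t['units'] + 10:
  product   rep  units  units_plus_10
0   Cable  Ravi      8             18
1   Cable  Lena     73             83
2   Panel   Ben      1             11
4   Panel   Cal     54             64
5    Bolt   Zoe     32             42
sort by units_plus_10:
  product   rep  units  units_plus_10
2   Panel   Ben      1             11
0   Cable  Ravi      8             18
5    Bolt   Zoe     32             42
4   Panel   Cal     54             64
1   Cable  Lena     73             83
Taking the value at position 0, column 'units_plus_10' gives 11.

11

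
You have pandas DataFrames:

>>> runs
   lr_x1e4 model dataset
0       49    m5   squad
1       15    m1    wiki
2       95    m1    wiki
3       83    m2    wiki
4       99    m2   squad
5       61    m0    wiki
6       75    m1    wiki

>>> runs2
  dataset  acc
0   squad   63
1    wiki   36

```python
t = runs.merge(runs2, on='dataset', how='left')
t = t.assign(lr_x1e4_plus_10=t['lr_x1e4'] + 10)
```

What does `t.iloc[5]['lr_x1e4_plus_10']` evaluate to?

merge on 'dataset' (how='left') → 7 rows:
   lr_x1e4 model dataset  acc
0       49    m5   squad   63
1       15    m1    wiki   36
2       95    m1    wiki   36
3       83    m2    wiki   36
4       99    m2   squad   63
5       61    m0    wiki   36
6       75    m1    wiki   36
add column lr_x1e4_plus_10 = t['lr_x1e4'] + 10:
   lr_x1e4 model dataset  acc  lr_x1e4_plus_10
0       49    m5   squad   63               59
1       15    m1    wiki   36               25
2       95    m1    wiki   36              105
3       83    m2    wiki   36               93
4       99    m2   squad   63              109
5       61    m0    wiki   36               71
6       75    m1    wiki   36               85

71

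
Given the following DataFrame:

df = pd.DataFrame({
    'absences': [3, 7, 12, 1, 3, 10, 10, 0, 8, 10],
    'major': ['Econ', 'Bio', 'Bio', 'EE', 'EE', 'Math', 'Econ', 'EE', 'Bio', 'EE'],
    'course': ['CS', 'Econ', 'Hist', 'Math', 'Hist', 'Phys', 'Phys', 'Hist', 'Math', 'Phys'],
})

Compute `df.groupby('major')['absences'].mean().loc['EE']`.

group by major, mean of absences:
major
Bio      9.0
EE       3.5
Econ     6.5
Math    10.0
Name: absences, dtype: float64
Finally, value at index 'EE' = 3.5.

3.5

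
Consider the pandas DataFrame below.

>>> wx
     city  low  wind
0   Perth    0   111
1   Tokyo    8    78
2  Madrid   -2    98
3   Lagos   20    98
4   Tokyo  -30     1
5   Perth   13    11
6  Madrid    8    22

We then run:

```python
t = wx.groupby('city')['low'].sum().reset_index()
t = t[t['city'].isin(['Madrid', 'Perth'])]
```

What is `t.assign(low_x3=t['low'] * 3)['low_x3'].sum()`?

57

group by city, sum of low:
city
Lagos     20
Madrid     6
Perth     13
Tokyo    -22
Name: low, dtype: int64
reset_index():
     city  low
0   Lagos   20
1  Madrid    6
2   Perth   13
3   Tokyo  -22
filter rows where city in ['Madrid', 'Perth']:
     city  low
1  Madrid    6
2   Perth   13
add column low_x3 = t['low'] * 3:
     city  low  low_x3
1  Madrid    6      18
2   Perth   13      39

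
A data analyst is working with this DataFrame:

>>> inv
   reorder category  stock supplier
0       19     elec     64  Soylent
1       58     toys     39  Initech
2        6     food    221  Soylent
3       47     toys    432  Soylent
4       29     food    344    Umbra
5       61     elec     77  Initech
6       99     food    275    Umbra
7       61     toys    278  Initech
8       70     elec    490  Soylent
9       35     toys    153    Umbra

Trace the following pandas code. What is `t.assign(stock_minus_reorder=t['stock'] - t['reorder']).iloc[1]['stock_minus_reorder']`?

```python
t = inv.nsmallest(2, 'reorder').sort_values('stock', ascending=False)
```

take 2 rows with smallest reorder:
   reorder category  stock supplier
2        6     food    221  Soylent
0       19     elec     64  Soylent
sort by stock descending:
   reorder category  stock supplier
2        6     food    221  Soylent
0       19     elec     64  Soylent
add column stock_minus_reorder = t['stock'] - t['reorder']:
   reorder category  stock supplier  stock_minus_reorder
2        6     food    221  Soylent                  215
0       19     elec     64  Soylent                   45

45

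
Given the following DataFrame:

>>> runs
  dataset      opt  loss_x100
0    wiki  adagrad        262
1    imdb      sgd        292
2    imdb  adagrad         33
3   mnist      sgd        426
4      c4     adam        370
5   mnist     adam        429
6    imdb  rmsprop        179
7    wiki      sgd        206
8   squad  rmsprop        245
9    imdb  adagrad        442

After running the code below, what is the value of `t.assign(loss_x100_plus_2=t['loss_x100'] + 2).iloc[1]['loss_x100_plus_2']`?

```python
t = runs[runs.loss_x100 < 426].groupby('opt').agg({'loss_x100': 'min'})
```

372

filter rows where loss_x100 < 426:
  dataset      opt  loss_x100
0    wiki  adagrad        262
1    imdb      sgd        292
2    imdb  adagrad         33
4      c4     adam        370
6    imdb  rmsprop        179
7    wiki      sgd        206
8   squad  rmsprop        245
group by opt, min of loss_x100:
         loss_x100
opt               
adagrad         33
adam           370
rmsprop        179
sgd            206
add column loss_x100_plus_2 = t['loss_x100'] + 2:
         loss_x100  loss_x100_plus_2
opt                                 
adagrad         33                35
adam           370               372
rmsprop        179               181
sgd            206               208
Taking the value at position 1, column 'loss_x100_plus_2' gives 372.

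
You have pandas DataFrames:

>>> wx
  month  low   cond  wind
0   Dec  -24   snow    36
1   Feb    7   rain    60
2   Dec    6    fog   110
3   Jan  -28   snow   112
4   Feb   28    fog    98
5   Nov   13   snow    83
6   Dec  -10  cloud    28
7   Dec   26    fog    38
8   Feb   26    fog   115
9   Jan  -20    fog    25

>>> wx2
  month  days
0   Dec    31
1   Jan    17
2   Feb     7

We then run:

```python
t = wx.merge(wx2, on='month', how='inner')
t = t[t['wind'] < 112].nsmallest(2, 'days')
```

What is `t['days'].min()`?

merge on 'month' (how='inner') → 9 rows:
  month  low   cond  wind  days
0   Dec  -24   snow    36    31
1   Feb    7   rain    60     7
2   Dec    6    fog   110    31
3   Jan  -28   snow   112    17
4   Feb   28    fog    98     7
5   Dec  -10  cloud    28    31
6   Dec   26    fog    38    31
7   Feb   26    fog   115     7
8   Jan  -20    fog    25    17
filter rows where wind < 112:
  month  low   cond  wind  days
0   Dec  -24   snow    36    31
1   Feb    7   rain    60     7
2   Dec    6    fog   110    31
4   Feb   28    fog    98     7
5   Dec  -10  cloud    28    31
6   Dec   26    fog    38    31
8   Jan  -20    fog    25    17
take 2 rows with smallest days:
  month  low  cond  wind  days
1   Feb    7  rain    60     7
4   Feb   28   fog    98     7
So min() = 7.

7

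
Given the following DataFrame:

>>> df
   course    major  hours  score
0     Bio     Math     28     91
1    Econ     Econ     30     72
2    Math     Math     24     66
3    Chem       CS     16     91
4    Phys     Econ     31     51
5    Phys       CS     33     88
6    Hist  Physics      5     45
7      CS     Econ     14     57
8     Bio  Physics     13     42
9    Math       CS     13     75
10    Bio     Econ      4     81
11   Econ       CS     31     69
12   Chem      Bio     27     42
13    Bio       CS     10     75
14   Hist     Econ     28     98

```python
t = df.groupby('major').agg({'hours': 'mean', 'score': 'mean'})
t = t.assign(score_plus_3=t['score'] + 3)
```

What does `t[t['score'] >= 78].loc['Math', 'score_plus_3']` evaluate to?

81.5

group by major: mean(hours), mean(score):
         hours  score
major                
Bio       27.0   42.0
CS        20.6   79.6
Econ      21.4   71.8
Math      26.0   78.5
Physics    9.0   43.5
add column score_plus_3 = t['score'] + 3:
         hours  score  score_plus_3
major                              
Bio       27.0   42.0          45.0
CS        20.6   79.6          82.6
Econ      21.4   71.8          74.8
Math      26.0   78.5          81.5
Physics    9.0   43.5          46.5
filter rows where score >= 78:
       hours  score  score_plus_3
major                            
CS      20.6   79.6          82.6
Math    26.0   78.5          81.5
The value at row 'Math', column 'score_plus_3' is 81.5.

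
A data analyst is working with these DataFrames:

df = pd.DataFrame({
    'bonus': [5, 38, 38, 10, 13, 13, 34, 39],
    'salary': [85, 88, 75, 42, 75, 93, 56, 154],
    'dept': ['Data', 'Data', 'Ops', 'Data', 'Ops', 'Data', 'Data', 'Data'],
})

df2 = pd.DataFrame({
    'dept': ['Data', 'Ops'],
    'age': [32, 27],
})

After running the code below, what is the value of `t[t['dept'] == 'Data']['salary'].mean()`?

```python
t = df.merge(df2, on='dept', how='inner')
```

merge on 'dept' (how='inner') → 8 rows:
   bonus  salary  dept  age
0      5      85  Data   32
1     38      88  Data   32
2     38      75   Ops   27
3     10      42  Data   32
4     13      75   Ops   27
5     13      93  Data   32
6     34      56  Data   32
7     39     154  Data   32
filter rows where dept == 'Data':
   bonus  salary  dept  age
0      5      85  Data   32
1     38      88  Data   32
3     10      42  Data   32
5     13      93  Data   32
6     34      56  Data   32
7     39     154  Data   32
Then the mean of column 'salary': 86.3333333333

86.3333333333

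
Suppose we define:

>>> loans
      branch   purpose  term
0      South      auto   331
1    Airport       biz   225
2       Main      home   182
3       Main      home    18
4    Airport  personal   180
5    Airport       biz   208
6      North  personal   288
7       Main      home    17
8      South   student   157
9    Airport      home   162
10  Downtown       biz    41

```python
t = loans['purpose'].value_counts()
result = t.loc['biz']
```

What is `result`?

value_counts of purpose:
purpose
home        4
biz         3
personal    2
auto        1
student     1
Name: count, dtype: int64
The value at index 'biz' is 3.

3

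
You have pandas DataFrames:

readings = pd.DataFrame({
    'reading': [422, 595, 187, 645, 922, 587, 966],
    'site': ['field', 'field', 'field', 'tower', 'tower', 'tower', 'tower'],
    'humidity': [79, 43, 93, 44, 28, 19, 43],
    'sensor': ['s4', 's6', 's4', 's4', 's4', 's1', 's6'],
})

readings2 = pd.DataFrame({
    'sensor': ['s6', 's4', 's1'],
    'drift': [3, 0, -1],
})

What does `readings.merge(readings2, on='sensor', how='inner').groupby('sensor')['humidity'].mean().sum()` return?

123.0

merge on 'sensor' (how='inner') → 7 rows:
   reading   site  humidity sensor  drift
0      422  field        79     s4      0
1      595  field        43     s6      3
2      187  field        93     s4      0
3      645  tower        44     s4      0
4      922  tower        28     s4      0
5      587  tower        19     s1     -1
6      966  tower        43     s6      3
group by sensor, mean of humidity:
sensor
s1    19.0
s4    61.0
s6    43.0
Name: humidity, dtype: float64
sum of the resulting series → 123.0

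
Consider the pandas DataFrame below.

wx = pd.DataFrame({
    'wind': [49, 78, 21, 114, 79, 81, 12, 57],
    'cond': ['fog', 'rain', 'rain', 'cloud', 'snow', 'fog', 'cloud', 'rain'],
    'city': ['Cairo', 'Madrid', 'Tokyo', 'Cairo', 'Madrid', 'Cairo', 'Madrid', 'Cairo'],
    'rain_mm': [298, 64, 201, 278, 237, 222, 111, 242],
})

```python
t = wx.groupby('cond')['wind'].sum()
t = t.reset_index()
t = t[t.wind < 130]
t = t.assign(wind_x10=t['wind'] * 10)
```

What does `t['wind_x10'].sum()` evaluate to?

2050

group by cond, sum of wind:
cond
cloud    126
fog      130
rain     156
snow      79
Name: wind, dtype: int64
reset_index():
    cond  wind
0  cloud   126
1    fog   130
2   rain   156
3   snow    79
filter rows where wind < 130:
    cond  wind
0  cloud   126
3   snow    79
add column wind_x10 = t['wind'] * 10:
    cond  wind  wind_x10
0  cloud   126      1260
3   snow    79       790
sum of column 'wind_x10' → 2050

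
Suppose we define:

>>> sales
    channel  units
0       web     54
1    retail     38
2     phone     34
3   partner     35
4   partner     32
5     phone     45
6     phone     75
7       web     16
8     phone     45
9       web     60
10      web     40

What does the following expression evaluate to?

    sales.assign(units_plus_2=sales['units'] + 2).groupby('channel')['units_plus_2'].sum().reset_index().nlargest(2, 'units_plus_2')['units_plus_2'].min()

178

add column units_plus_2 = sales['units'] + 2:
    channel  units  units_plus_2
0       web     54            56
1    retail     38            40
2     phone     34            36
3   partner     35            37
4   partner     32            34
5     phone     45            47
6     phone     75            77
7       web     16            18
8     phone     45            47
9       web     60            62
10      web     40            42
group by channel, sum of units_plus_2:
channel
partner     71
phone      207
retail      40
web        178
Name: units_plus_2, dtype: int64
reset_index():
   channel  units_plus_2
0  partner            71
1    phone           207
2   retail            40
3      web           178
take 2 rows with largest units_plus_2:
  channel  units_plus_2
1   phone           207
3     web           178
Reading off the min of column 'units_plus_2', we get 178.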